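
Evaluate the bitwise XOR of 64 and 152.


0b1000000 ^ 0b10011000 = 0b11011000 = 216

216


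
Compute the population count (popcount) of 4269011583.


0b11111110011100111111001001111111 has 24 set bits

24


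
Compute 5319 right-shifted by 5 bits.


0b1010011000111 >> 5 = 0b10100110 = 166

166


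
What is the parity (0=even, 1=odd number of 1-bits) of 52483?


0b1100110100000011 has 7 ones => parity 1

1


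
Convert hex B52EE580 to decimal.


B52EE580 hex = 3039749504 decimal

3039749504


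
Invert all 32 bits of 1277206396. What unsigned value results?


1277206396 ^ 4294967295 = 3017760899

3017760899


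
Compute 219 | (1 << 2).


219 | (1 << 2) = 219 | 4 = 223

223


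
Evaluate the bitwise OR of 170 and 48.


0b10101010 | 0b110000 = 0b10111010 = 186

186


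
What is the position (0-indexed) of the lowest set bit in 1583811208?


0b1011110011001110000101010001000. Lowest set bit at position 3

3


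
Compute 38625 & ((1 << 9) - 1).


38625 & 511 = 225

225


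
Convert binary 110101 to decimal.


110101 in decimal = 53

53


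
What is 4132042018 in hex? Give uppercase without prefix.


4132042018 = F649F522 hex

F649F522


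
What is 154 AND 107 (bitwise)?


0b10011010 & 0b1101011 = 0b1010 = 10

10


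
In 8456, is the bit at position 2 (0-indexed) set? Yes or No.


0b10000100001000, bit 2 = 0. No

No


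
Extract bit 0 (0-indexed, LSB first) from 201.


0b11001001, position 0 = 1

1


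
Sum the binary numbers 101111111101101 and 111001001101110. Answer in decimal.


101111111101101 + 111001001101110 = 1101001001011011 = 53851

53851


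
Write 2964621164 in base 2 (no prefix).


2964621164 = 10110000101101001000011101101100 in binary

10110000101101001000011101101100


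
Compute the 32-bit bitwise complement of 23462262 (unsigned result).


~0b1011001100000000101110110 = 0b11111110100110011111111010001001 = 4271505033 (32-bit unsigned)

4271505033


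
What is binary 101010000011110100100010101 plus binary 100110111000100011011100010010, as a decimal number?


101010000011110100100010101 + 100110111000100011011100010010 = 101100001001000010000000100111 = 740565031

740565031


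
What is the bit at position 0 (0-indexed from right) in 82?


0b1010010, position 0 = 0

0


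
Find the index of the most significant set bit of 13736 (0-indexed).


0b11010110101000. Highest set bit at position 13

13


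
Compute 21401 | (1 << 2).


21401 | (1 << 2) = 21401 | 4 = 21405

21405


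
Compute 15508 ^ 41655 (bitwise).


0b11110010010100 ^ 0b1010001010110111 = 0b1001111000100011 = 40483

40483


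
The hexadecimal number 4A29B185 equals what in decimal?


4A29B185 hex = 1244246405 decimal

1244246405


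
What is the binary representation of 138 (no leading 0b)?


138 = 10001010 in binary

10001010


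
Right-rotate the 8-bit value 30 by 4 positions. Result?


Rotate 0b11110 right by 4 (8-bit) = 0b11100001 = 225

225


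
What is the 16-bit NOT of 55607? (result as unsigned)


~0b1101100100110111 = 0b10011011001000 = 9928 (16-bit unsigned)

9928


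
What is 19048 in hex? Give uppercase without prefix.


19048 = 4A68 hex

4A68


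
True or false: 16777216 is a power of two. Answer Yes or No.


0b1000000000000000000000000. Only one bit set => Yes

Yes


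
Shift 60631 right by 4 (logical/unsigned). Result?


0b1110110011010111 >> 4 = 0b111011001101 = 3789

3789


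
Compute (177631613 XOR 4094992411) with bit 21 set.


Step 1: 177631613 ^ 4094992411 = 4269986150
Step 2: 4269986150 | (1 << 21) = 4269986150 | 2097152 = 4272083302

4272083302


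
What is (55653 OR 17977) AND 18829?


Step 1: 55653 | 17977 = 57213
Step 2: 57213 & 18829 = 18701

18701


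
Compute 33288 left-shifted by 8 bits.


0b1000001000001000 << 8 = 0b100000100000100000000000 = 8521728

8521728


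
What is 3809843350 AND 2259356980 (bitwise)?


0b11100011000101011001100010010110 & 0b10000110101010110000110100110100 = 0b10000010000000010000100000010100 = 2181105684

2181105684


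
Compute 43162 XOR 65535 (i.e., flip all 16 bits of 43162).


43162 ^ 65535 = 22373

22373


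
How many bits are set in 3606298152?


0b11010110111100111011111000101000 has 19 set bits

19


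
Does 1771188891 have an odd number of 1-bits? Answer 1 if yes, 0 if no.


0b1101001100100100011001010011011 has 15 ones => parity 1

1


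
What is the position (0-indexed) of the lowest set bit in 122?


0b1111010. Lowest set bit at position 1

1


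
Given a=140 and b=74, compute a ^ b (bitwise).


140 ^ 74 = 198

198


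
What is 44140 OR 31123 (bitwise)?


0b1010110001101100 | 0b111100110010011 = 0b1111110111111111 = 65023

65023


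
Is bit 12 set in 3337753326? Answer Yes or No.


0b11000110111100100001001011101110, bit 12 = 1. Yes

Yes


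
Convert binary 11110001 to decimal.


11110001 in decimal = 241

241


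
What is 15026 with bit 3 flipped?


15026 ^ (1 << 3) = 15026 ^ 8 = 15034

15034


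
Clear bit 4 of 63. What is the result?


63 & ~(1 << 4) = 47

47


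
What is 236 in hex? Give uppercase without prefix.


236 = EC hex

EC


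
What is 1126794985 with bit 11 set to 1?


1126794985 | (1 << 11) = 1126794985 | 2048 = 1126797033

1126797033


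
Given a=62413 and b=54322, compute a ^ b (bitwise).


62413 ^ 54322 = 10239

10239


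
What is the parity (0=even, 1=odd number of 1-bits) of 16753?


0b100000101110001 has 6 ones => parity 0

0


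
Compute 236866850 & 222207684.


0b1110000111100100110100100010 & 0b1101001111101001111011000100 = 0b1100000111100000110000000000 = 203295744

203295744


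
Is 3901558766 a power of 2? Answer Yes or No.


0b11101000100011010000111111101110. Multiple bits set => No

No


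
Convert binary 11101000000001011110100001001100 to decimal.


11101000000001011110100001001100 in decimal = 3892701260

3892701260


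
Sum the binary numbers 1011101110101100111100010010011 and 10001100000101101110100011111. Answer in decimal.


1011101110101100111100010010011 + 10001100000101101110100011111 = 1101111010110010101010110110010 = 1868125618

1868125618


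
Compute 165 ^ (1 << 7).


165 ^ (1 << 7) = 165 ^ 128 = 37

37


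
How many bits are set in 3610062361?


0b11010111001011010010111000011001 has 17 set bits

17


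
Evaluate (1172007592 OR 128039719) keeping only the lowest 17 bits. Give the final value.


Step 1: 1172007592 | 128039719 = 1207696303
Step 2: 1207696303 & 131071 = 129967

129967


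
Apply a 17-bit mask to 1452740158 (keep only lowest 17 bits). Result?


1452740158 & 131071 = 69182

69182


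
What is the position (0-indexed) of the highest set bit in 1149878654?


0b1000100100010011100000101111110. Highest set bit at position 30

30


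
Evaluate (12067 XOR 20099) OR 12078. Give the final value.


Step 1: 12067 ^ 20099 = 24992
Step 2: 24992 | 12078 = 28590

28590


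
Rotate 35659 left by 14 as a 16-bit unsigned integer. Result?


Rotate 0b1000101101001011 left by 14 (16-bit) = 0b1110001011010010 = 58066

58066


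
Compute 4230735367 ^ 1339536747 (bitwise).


0b11111100001010111110011000000111 ^ 0b1001111110101111011010101101011 = 0b10110011111111000101001101101100 = 3019658092

3019658092


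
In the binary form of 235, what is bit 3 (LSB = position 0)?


0b11101011, position 3 = 1

1


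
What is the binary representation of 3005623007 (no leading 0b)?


3005623007 = 10110011001001100010101011011111 in binary

10110011001001100010101011011111


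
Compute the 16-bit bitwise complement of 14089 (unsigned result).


~0b11011100001001 = 0b1100100011110110 = 51446 (16-bit unsigned)

51446


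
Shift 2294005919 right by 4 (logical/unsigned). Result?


0b10001000101110111100000010011111 >> 4 = 0b1000100010111011110000001001 = 143375369

143375369


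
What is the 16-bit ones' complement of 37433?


37433 ^ 65535 = 28102

28102


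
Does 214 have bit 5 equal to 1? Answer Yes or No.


0b11010110, bit 5 = 0. No

No


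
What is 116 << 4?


0b1110100 << 4 = 0b11101000000 = 1856

1856


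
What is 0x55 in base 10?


55 hex = 85 decimal

85


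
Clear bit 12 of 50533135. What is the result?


50533135 & ~(1 << 12) = 50529039

50529039


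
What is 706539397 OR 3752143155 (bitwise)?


0b101010000111001110111110000101 | 0b11011111101001010010100100110011 = 0b11111111101111011110111110110111 = 4290637751

4290637751


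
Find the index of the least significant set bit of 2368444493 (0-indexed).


0b10001101001010111001100001001101. Lowest set bit at position 0

0


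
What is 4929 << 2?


0b1001101000001 << 2 = 0b100110100000100 = 19716

19716


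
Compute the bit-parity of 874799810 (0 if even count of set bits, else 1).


0b110100001001000110001011000010 has 11 ones => parity 1

1


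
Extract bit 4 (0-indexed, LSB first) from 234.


0b11101010, position 4 = 0

0


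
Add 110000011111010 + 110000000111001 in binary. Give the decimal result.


110000011111010 + 110000000111001 = 1100000100110011 = 49459

49459


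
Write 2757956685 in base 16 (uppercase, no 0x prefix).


2757956685 = A463144D hex

A463144D


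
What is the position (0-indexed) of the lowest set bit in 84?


0b1010100. Lowest set bit at position 2

2


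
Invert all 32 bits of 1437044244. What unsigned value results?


1437044244 ^ 4294967295 = 2857923051

2857923051


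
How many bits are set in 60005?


0b1110101001100101 has 9 set bits

9


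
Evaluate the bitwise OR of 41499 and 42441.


0b1010001000011011 | 0b1010010111001001 = 0b1010011111011011 = 42971

42971


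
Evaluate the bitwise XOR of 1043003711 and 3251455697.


0b111110001010101111100100111111 ^ 0b11000001110011010100011011010001 = 0b11111111111001111011111111101110 = 4293378030

4293378030


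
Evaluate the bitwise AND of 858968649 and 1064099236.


0b110011001100101101001001001001 & 0b111111011011001101110110100100 = 0b110011001000001101000000000000 = 857788416

857788416


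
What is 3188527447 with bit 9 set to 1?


3188527447 | (1 << 9) = 3188527447 | 512 = 3188527959

3188527959


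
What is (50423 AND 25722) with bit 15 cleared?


Step 1: 50423 & 25722 = 17522
Step 2: 17522 & ~(1 << 15) = 17522

17522


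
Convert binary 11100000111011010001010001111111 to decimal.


11100000111011010001010001111111 in decimal = 3773633663

3773633663


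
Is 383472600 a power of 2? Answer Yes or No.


0b10110110110110101001111011000. Multiple bits set => No

No


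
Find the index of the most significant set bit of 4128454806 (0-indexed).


0b11110110000100110011100010010110. Highest set bit at position 31

31


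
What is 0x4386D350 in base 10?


4386D350 hex = 1132909392 decimal

1132909392


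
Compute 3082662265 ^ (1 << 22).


3082662265 ^ (1 << 22) = 3082662265 ^ 4194304 = 3086856569

3086856569


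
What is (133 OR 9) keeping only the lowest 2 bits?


Step 1: 133 | 9 = 141
Step 2: 141 & 3 = 1

1


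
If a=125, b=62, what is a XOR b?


125 ^ 62 = 67

67


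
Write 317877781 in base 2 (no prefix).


317877781 = 10010111100100110111000010101 in binary

10010111100100110111000010101


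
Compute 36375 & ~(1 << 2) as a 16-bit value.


36375 & ~(1 << 2) = 36371

36371


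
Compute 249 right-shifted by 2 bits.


0b11111001 >> 2 = 0b111110 = 62

62


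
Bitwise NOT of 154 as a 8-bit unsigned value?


~0b10011010 = 0b1100101 = 101 (8-bit unsigned)

101


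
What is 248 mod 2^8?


248 & 255 = 248

248


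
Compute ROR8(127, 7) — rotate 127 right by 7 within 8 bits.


Rotate 0b1111111 right by 7 (8-bit) = 0b11111110 = 254

254


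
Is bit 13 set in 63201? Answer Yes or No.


0b1111011011100001, bit 13 = 1. Yes

Yes


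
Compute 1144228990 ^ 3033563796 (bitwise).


0b1000100001100111000110001111110 ^ 0b10110100110100001000001010010100 = 0b11110000111000110000111011101010 = 4041412330

4041412330


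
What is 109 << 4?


0b1101101 << 4 = 0b11011010000 = 1744

1744


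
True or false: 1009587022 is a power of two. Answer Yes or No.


0b111100001011010001001101001110. Multiple bits set => No

No


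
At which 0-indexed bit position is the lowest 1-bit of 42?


0b101010. Lowest set bit at position 1

1


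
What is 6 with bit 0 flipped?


6 ^ (1 << 0) = 6 ^ 1 = 7

7


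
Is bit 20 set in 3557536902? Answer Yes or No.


0b11010100000010111011010010000110, bit 20 = 0. No

No


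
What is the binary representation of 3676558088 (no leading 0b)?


3676558088 = 11011011001000111101001100001000 in binary

11011011001000111101001100001000


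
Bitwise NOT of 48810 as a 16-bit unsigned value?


~0b1011111010101010 = 0b100000101010101 = 16725 (16-bit unsigned)

16725


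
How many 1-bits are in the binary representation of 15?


0b1111 has 4 set bits

4


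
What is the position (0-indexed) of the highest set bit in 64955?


0b1111110110111011. Highest set bit at position 15

15


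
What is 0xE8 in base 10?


E8 hex = 232 decimal

232


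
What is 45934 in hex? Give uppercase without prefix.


45934 = B36E hex

B36E


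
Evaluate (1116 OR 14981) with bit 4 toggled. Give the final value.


Step 1: 1116 | 14981 = 16093
Step 2: 16093 ^ (1 << 4) = 16093 ^ 16 = 16077

16077


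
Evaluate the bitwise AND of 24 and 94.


0b11000 & 0b1011110 = 0b11000 = 24

24


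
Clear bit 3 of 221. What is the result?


221 & ~(1 << 3) = 213

213


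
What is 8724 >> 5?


0b10001000010100 >> 5 = 0b100010000 = 272

272


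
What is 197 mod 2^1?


197 & 1 = 1

1


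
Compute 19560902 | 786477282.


0b1001010100111100111000110 | 0b101110111000001011000011100010 = 0b101111111010101111100111100110 = 803928550

803928550


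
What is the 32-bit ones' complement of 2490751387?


2490751387 ^ 4294967295 = 1804215908

1804215908


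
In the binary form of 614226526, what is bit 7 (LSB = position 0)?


0b100100100111000101101001011110, position 7 = 0

0


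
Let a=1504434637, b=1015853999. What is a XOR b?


1504434637 ^ 1015853999 = 1697081954

1697081954


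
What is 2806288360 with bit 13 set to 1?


2806288360 | (1 << 13) = 2806288360 | 8192 = 2806296552

2806296552


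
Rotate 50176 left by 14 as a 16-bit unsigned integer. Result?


Rotate 0b1100010000000000 left by 14 (16-bit) = 0b11000100000000 = 12544

12544


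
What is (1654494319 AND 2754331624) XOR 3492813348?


Step 1: 1654494319 & 2754331624 = 537493608
Step 2: 537493608 ^ 3492813348 = 4030306892

4030306892


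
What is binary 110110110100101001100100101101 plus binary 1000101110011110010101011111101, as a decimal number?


110110110100101001100100101101 + 1000101110011110010101011111101 = 1111100101000011100010000101010 = 2090976298

2090976298


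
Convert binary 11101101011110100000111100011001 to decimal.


11101101011110100000111100011001 in decimal = 3984199449

3984199449


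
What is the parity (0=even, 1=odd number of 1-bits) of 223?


0b11011111 has 7 ones => parity 1

1


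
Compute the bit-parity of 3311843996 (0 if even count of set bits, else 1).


0b11000101011001101011101010011100 has 17 ones => parity 1

1


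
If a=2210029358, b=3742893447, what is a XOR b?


2210029358 ^ 3742893447 = 1554143913

1554143913


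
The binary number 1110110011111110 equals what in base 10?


1110110011111110 in decimal = 60670

60670


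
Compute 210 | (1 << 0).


210 | (1 << 0) = 210 | 1 = 211

211


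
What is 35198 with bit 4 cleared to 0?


35198 & ~(1 << 4) = 35182

35182


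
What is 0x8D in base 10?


8D hex = 141 decimal

141


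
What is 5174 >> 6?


0b1010000110110 >> 6 = 0b1010000 = 80

80


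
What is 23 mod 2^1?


23 & 1 = 1

1


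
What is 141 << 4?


0b10001101 << 4 = 0b100011010000 = 2256

2256


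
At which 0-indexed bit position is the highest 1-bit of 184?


0b10111000. Highest set bit at position 7

7


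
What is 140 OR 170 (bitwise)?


0b10001100 | 0b10101010 = 0b10101110 = 174

174


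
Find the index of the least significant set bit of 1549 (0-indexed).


0b11000001101. Lowest set bit at position 0

0


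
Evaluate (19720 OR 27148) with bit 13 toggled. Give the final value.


Step 1: 19720 | 27148 = 28428
Step 2: 28428 ^ (1 << 13) = 28428 ^ 8192 = 20236

20236


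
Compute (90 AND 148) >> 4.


Step 1: 90 & 148 = 16
Step 2: 16 >> 4 = 1

1


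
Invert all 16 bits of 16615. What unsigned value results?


16615 ^ 65535 = 48920

48920


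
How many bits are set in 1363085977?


0b1010001001111110000101010011001 has 15 set bits

15


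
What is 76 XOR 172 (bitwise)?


0b1001100 ^ 0b10101100 = 0b11100000 = 224

224


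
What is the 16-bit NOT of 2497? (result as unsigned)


~0b100111000001 = 0b1111011000111110 = 63038 (16-bit unsigned)

63038


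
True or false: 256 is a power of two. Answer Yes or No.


0b100000000. Only one bit set => Yes

Yes


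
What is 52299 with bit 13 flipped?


52299 ^ (1 << 13) = 52299 ^ 8192 = 60491

60491


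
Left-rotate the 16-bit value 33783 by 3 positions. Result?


Rotate 0b1000001111110111 left by 3 (16-bit) = 0b1111110111100 = 8124

8124


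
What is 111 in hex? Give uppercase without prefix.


111 = 6F hex

6F


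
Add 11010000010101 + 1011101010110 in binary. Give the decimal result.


11010000010101 + 1011101010110 = 100101101101011 = 19307

19307


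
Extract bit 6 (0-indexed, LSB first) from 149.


0b10010101, position 6 = 0

0


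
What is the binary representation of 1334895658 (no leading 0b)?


1334895658 = 1001111100100001110010000101010 in binary

1001111100100001110010000101010


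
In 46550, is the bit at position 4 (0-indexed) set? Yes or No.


0b1011010111010110, bit 4 = 1. Yes

Yes


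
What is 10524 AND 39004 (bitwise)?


0b10100100011100 & 0b1001100001011100 = 0b100000011100 = 2076

2076


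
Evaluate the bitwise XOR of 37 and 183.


0b100101 ^ 0b10110111 = 0b10010010 = 146

146


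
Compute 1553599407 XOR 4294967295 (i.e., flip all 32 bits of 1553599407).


1553599407 ^ 4294967295 = 2741367888

2741367888


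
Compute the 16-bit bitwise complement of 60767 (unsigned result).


~0b1110110101011111 = 0b1001010100000 = 4768 (16-bit unsigned)

4768


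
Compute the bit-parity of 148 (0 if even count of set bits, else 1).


0b10010100 has 3 ones => parity 1

1


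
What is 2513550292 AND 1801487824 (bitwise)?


0b10010101110100011011101111010100 & 0b1101011011000001000010111010000 = 0b1010000001000000111010000 = 21004752

21004752


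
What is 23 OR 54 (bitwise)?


0b10111 | 0b110110 = 0b110111 = 55

55


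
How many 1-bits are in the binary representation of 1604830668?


0b1011111101001111100010111001100 has 19 set bits

19


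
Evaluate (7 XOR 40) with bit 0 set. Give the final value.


Step 1: 7 ^ 40 = 47
Step 2: 47 | (1 << 0) = 47 | 1 = 47

47


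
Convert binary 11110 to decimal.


11110 in decimal = 30

30


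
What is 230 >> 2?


0b11100110 >> 2 = 0b111001 = 57

57


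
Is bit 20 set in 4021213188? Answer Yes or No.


0b11101111101011101101100000000100, bit 20 = 0. No

No


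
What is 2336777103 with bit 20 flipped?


2336777103 ^ (1 << 20) = 2336777103 ^ 1048576 = 2337825679

2337825679


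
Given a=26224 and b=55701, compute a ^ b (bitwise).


26224 ^ 55701 = 49125

49125


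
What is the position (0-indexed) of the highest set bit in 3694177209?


0b11011100001100001010101110111001. Highest set bit at position 31

31


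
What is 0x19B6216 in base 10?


19B6216 hex = 26960406 decimal

26960406


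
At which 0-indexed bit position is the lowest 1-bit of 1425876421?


0b1010100111111010010010111000101. Lowest set bit at position 0

0


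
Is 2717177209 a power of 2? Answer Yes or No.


0b10100001111101001101010101111001. Multiple bits set => No

No


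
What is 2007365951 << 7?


0b1110111101001011111100100111111 << 7 = 0b11101111010010111111001001111110000000 = 256942841728

256942841728


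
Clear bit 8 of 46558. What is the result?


46558 & ~(1 << 8) = 46302

46302


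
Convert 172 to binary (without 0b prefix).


172 = 10101100 in binary

10101100


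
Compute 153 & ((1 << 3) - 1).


153 & 7 = 1

1


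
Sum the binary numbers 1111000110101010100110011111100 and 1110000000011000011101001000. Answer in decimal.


1111000110101010100110011111100 + 1110000000011000011101001000 = 10000110110101101101010001000100 = 2262225988

2262225988


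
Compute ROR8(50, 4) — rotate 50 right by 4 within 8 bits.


Rotate 0b110010 right by 4 (8-bit) = 0b100011 = 35

35


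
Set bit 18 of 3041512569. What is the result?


3041512569 | (1 << 18) = 3041512569 | 262144 = 3041774713

3041774713


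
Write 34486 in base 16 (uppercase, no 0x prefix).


34486 = 86B6 hex

86B6


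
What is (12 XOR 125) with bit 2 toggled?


Step 1: 12 ^ 125 = 113
Step 2: 113 ^ (1 << 2) = 113 ^ 4 = 117

117


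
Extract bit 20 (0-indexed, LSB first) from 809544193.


0b110000010000001010101000000001, position 20 = 0

0


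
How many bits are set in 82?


0b1010010 has 3 set bits

3


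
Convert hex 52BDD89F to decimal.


52BDD89F hex = 1388173471 decimal

1388173471


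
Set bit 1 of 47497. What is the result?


47497 | (1 << 1) = 47497 | 2 = 47499

47499


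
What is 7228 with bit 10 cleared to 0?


7228 & ~(1 << 10) = 6204

6204


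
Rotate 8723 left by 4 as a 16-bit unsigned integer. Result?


Rotate 0b10001000010011 left by 4 (16-bit) = 0b10000100110010 = 8498

8498


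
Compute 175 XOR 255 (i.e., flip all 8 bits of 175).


175 ^ 255 = 80

80


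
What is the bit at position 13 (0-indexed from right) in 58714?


0b1110010101011010, position 13 = 1

1


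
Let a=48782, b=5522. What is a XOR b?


48782 ^ 5522 = 43804

43804


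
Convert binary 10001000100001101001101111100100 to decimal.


10001000100001101001101111100100 in decimal = 2290523108

2290523108


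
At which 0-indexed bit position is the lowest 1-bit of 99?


0b1100011. Lowest set bit at position 0

0


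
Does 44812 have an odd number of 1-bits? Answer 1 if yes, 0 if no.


0b1010111100001100 has 8 ones => parity 0

0


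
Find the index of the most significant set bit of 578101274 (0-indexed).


0b100010011101010010000000011010. Highest set bit at position 29

29


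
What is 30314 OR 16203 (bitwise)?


0b111011001101010 | 0b11111101001011 = 0b111111101101011 = 32619

32619


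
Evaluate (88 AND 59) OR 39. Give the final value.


Step 1: 88 & 59 = 24
Step 2: 24 | 39 = 63

63


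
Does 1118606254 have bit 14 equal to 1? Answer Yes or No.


0b1000010101011001001001110101110, bit 14 = 0. No

No


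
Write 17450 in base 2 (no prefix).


17450 = 100010000101010 in binary

100010000101010


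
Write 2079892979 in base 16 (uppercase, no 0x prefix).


2079892979 = 7BF8A5F3 hex

7BF8A5F3


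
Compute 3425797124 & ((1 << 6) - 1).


3425797124 & 63 = 4

4


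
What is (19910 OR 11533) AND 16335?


Step 1: 19910 | 11533 = 28111
Step 2: 28111 & 16335 = 11727

11727


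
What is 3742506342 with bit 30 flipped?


3742506342 ^ (1 << 30) = 3742506342 ^ 1073741824 = 2668764518

2668764518


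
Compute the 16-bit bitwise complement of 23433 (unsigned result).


~0b101101110001001 = 0b1010010001110110 = 42102 (16-bit unsigned)

42102


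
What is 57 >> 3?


0b111001 >> 3 = 0b111 = 7

7


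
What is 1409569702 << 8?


0b1010100000001000101001110100110 << 8 = 0b101010000000100010100111010011000000000 = 360849843712

360849843712


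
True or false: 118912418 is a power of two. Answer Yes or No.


0b111000101100111010110100010. Multiple bits set => No

No


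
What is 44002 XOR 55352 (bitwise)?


0b1010101111100010 ^ 0b1101100000111000 = 0b111001111011010 = 29658

29658


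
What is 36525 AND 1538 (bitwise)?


0b1000111010101101 & 0b11000000010 = 0b11000000000 = 1536

1536


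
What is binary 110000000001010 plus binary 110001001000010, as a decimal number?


110000000001010 + 110001001000010 = 1100001001001100 = 49740

49740


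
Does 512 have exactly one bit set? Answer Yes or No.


0b1000000000. Only one bit set => Yes

Yes


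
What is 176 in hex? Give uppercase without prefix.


176 = B0 hex

B0


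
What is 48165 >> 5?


0b1011110000100101 >> 5 = 0b10111100001 = 1505

1505


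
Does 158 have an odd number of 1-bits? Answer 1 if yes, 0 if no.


0b10011110 has 5 ones => parity 1

1


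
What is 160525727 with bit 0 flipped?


160525727 ^ (1 << 0) = 160525727 ^ 1 = 160525726

160525726


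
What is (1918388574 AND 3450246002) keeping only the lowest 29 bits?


Step 1: 1918388574 & 3450246002 = 1073742162
Step 2: 1073742162 & 536870911 = 338

338


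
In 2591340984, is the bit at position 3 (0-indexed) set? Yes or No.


0b10011010011101001011100110111000, bit 3 = 1. Yes

Yes


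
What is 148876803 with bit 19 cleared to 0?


148876803 & ~(1 << 19) = 148352515

148352515


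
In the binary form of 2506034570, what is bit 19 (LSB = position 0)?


0b10010101010111110000110110001010, position 19 = 1

1


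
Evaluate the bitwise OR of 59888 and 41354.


0b1110100111110000 | 0b1010000110001010 = 0b1110100111111010 = 59898

59898


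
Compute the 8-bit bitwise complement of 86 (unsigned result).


~0b1010110 = 0b10101001 = 169 (8-bit unsigned)

169


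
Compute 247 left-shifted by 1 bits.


0b11110111 << 1 = 0b111101110 = 494

494


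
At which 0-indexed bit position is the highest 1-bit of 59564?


0b1110100010101100. Highest set bit at position 15

15


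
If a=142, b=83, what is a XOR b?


142 ^ 83 = 221

221


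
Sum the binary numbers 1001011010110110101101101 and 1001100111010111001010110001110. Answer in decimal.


1001011010110110101101101 + 1001100111010111001010110001110 = 1001110000110010000001011111011 = 1310262011

1310262011


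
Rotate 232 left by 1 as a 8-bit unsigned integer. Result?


Rotate 0b11101000 left by 1 (8-bit) = 0b11010001 = 209

209


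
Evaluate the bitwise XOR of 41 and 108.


0b101001 ^ 0b1101100 = 0b1000101 = 69

69


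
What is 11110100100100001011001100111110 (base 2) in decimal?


11110100100100001011001100111110 in decimal = 4103123774

4103123774


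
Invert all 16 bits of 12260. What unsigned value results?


12260 ^ 65535 = 53275

53275


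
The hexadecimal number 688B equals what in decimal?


688B hex = 26763 decimal

26763


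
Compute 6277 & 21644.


0b1100010000101 & 0b101010010001100 = 0b1000010000100 = 4228

4228


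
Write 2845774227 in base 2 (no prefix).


2845774227 = 10101001100111110001000110010011 in binary

10101001100111110001000110010011


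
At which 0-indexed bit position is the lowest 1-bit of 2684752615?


0b10100000000001100001001011100111. Lowest set bit at position 0

0


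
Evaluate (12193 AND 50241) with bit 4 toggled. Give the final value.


Step 1: 12193 & 50241 = 1025
Step 2: 1025 ^ (1 << 4) = 1025 ^ 16 = 1041

1041


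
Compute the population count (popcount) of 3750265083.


0b11011111100010001000000011111011 has 17 set bits

17


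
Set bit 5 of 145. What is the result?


145 | (1 << 5) = 145 | 32 = 177

177


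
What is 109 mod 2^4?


109 & 15 = 13

13


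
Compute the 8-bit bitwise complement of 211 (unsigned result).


~0b11010011 = 0b101100 = 44 (8-bit unsigned)

44


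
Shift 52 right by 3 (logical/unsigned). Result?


0b110100 >> 3 = 0b110 = 6

6


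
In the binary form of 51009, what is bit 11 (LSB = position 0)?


0b1100011101000001, position 11 = 0

0


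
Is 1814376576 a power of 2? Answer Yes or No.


0b1101100001001010011000010000000. Multiple bits set => No

No


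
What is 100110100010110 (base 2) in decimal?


100110100010110 in decimal = 19734

19734


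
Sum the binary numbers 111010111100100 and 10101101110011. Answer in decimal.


111010111100100 + 10101101110011 = 1010000101010111 = 41303

41303


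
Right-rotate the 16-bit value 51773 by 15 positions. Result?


Rotate 0b1100101000111101 right by 15 (16-bit) = 0b1001010001111011 = 38011

38011


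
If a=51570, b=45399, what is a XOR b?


51570 ^ 45399 = 30757

30757


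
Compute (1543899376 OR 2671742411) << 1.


Step 1: 1543899376 | 2671742411 = 3745484283
Step 2: 3745484283 << 1 = 7490968566

7490968566


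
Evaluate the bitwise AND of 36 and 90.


0b100100 & 0b1011010 = 0b0 = 0

0


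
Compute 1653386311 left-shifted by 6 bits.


0b1100010100011001010110001000111 << 6 = 0b1100010100011001010110001000111000000 = 105816723904

105816723904


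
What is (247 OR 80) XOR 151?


Step 1: 247 | 80 = 247
Step 2: 247 ^ 151 = 96

96


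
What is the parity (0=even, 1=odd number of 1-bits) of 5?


0b101 has 2 ones => parity 0

0


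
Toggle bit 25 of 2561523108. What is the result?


2561523108 ^ (1 << 25) = 2561523108 ^ 33554432 = 2595077540

2595077540


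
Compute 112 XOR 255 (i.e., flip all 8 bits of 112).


112 ^ 255 = 143

143


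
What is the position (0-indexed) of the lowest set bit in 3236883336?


0b11000000111011101110101110001000. Lowest set bit at position 3

3


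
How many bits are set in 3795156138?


0b11100010001101010111110010101010 has 17 set bits

17


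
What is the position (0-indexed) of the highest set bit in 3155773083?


0b10111100000110010100011010011011. Highest set bit at position 31

31


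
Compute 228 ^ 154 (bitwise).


0b11100100 ^ 0b10011010 = 0b1111110 = 126

126


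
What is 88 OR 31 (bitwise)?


0b1011000 | 0b11111 = 0b1011111 = 95

95


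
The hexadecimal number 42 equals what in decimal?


42 hex = 66 decimal

66


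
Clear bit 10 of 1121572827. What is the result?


1121572827 & ~(1 << 10) = 1121571803

1121571803


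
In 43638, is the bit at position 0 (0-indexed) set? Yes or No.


0b1010101001110110, bit 0 = 0. No

No


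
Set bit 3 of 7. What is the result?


7 | (1 << 3) = 7 | 8 = 15

15


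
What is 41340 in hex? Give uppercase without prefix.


41340 = A17C hex

A17C


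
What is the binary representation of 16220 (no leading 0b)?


16220 = 11111101011100 in binary

11111101011100


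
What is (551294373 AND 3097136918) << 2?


Step 1: 551294373 & 3097136918 = 546833668
Step 2: 546833668 << 2 = 2187334672

2187334672


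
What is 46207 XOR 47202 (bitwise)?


0b1011010001111111 ^ 0b1011100001100010 = 0b110000011101 = 3101

3101


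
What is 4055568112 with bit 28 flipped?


4055568112 ^ (1 << 28) = 4055568112 ^ 268435456 = 3787132656

3787132656


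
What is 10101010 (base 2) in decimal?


10101010 in decimal = 170

170


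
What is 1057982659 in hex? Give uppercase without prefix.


1057982659 = 3F0F88C3 hex

3F0F88C3


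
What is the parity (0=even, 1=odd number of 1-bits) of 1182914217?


0b1000110100000011101011010101001 has 14 ones => parity 0

0


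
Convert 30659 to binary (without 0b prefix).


30659 = 111011111000011 in binary

111011111000011


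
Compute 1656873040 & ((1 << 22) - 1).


1656873040 & 4194303 = 122960

122960


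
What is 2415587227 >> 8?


0b10001111111110101110111110011011 >> 8 = 0b100011111111101011101111 = 9435887

9435887


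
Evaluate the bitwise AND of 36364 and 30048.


0b1000111000001100 & 0b111010101100000 = 0b10000000000 = 1024

1024


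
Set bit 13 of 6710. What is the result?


6710 | (1 << 13) = 6710 | 8192 = 14902

14902


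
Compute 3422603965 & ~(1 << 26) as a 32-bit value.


3422603965 & ~(1 << 26) = 3355495101

3355495101


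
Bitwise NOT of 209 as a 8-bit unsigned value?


~0b11010001 = 0b101110 = 46 (8-bit unsigned)

46


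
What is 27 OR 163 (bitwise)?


0b11011 | 0b10100011 = 0b10111011 = 187

187


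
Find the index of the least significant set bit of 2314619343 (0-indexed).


0b10001001111101100100100111001111. Lowest set bit at position 0

0


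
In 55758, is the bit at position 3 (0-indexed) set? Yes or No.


0b1101100111001110, bit 3 = 1. Yes

Yes


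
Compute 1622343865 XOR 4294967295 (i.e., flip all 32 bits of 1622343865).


1622343865 ^ 4294967295 = 2672623430

2672623430


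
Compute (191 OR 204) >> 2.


Step 1: 191 | 204 = 255
Step 2: 255 >> 2 = 63

63


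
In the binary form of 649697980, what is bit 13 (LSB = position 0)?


0b100110101110011001101010111100, position 13 = 0

0


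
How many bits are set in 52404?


0b1100110010110100 has 8 set bits

8


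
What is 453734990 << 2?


0b11011000010110111001001001110 << 2 = 0b1101100001011011100100100111000 = 1814939960

1814939960


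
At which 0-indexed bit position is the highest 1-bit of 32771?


0b1000000000000011. Highest set bit at position 15

15


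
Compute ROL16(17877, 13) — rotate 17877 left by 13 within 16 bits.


Rotate 0b100010111010101 left by 13 (16-bit) = 0b1010100010111010 = 43194

43194


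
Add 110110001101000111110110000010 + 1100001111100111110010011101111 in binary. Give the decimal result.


110110001101000111110110000010 + 1100001111100111110010011101111 = 10011000001010000110001001110001 = 2552783473

2552783473


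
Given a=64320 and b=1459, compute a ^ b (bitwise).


64320 ^ 1459 = 65267

65267


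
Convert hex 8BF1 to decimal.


8BF1 hex = 35825 decimal

35825


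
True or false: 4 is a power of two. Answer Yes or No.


0b100. Only one bit set => Yes

Yes


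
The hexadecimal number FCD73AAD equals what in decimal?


FCD73AAD hex = 4241963693 decimal

4241963693


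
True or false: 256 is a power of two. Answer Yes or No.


0b100000000. Only one bit set => Yes

Yes


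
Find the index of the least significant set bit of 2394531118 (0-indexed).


0b10001110101110011010010100101110. Lowest set bit at position 1

1


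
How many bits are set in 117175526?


0b110111110111111010011100110 has 19 set bits

19


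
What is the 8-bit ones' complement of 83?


83 ^ 255 = 172

172


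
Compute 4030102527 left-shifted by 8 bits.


0b11110000001101100111101111111111 << 8 = 0b1111000000110110011110111111111100000000 = 1031706246912

1031706246912


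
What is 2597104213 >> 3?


0b10011010110011001010101001010101 >> 3 = 0b10011010110011001010101001010 = 324638026

324638026


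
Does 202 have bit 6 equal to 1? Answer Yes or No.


0b11001010, bit 6 = 1. Yes

Yes


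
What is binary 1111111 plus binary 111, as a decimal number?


1111111 + 111 = 10000110 = 134

134


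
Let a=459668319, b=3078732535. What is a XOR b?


459668319 ^ 3078732535 = 2900640168

2900640168


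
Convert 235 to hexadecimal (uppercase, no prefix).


235 = EB hex

EB


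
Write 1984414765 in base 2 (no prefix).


1984414765 = 1110110010001111100010000101101 in binary

1110110010001111100010000101101


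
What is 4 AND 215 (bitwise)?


0b100 & 0b11010111 = 0b100 = 4

4


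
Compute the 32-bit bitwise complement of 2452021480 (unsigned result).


~0b10010010001001101110000011101000 = 0b1101101110110010001111100010111 = 1842945815 (32-bit unsigned)

1842945815


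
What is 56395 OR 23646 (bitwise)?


0b1101110001001011 | 0b101110001011110 = 0b1101110001011111 = 56415

56415


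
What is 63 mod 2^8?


63 & 255 = 63

63


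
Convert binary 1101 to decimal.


1101 in decimal = 13

13


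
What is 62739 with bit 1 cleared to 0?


62739 & ~(1 << 1) = 62737

62737


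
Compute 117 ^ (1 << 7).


117 ^ (1 << 7) = 117 ^ 128 = 245

245


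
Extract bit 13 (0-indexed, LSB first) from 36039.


0b1000110011000111, position 13 = 0

0


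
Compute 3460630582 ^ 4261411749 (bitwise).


0b11001110010001010000100000110110 ^ 0b11111101111111111111101110100101 = 0b110011101110101111001110010011 = 867890067

867890067


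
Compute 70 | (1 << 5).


70 | (1 << 5) = 70 | 32 = 102

102


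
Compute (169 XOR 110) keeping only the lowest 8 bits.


Step 1: 169 ^ 110 = 199
Step 2: 199 & 255 = 199

199


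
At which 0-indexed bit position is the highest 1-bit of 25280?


0b110001011000000. Highest set bit at position 14

14


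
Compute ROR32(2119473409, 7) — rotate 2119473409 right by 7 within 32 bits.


Rotate 0b1111110010101001001100100000001 right by 7 (32-bit) = 0b10111111001010100100110010 = 50112818

50112818


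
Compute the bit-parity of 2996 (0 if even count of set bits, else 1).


0b101110110100 has 7 ones => parity 1

1


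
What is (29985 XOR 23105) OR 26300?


Step 1: 29985 ^ 23105 = 12128
Step 2: 12128 | 26300 = 28668

28668


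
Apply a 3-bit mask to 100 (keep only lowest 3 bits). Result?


100 & 7 = 4

4


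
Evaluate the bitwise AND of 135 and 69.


0b10000111 & 0b1000101 = 0b101 = 5

5


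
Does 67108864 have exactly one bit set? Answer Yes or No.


0b100000000000000000000000000. Only one bit set => Yes

Yes


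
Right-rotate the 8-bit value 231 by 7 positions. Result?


Rotate 0b11100111 right by 7 (8-bit) = 0b11001111 = 207

207


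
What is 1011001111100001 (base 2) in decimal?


1011001111100001 in decimal = 46049

46049


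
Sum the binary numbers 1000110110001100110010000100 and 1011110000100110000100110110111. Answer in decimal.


1000110110001100110010000100 + 1011110000100110000100110110111 = 1100110111010111101011000111011 = 1726731835

1726731835


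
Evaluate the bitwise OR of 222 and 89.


0b11011110 | 0b1011001 = 0b11011111 = 223

223


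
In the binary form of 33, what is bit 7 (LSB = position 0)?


0b100001, position 7 = 0

0


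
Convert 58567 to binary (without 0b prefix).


58567 = 1110010011000111 in binary

1110010011000111


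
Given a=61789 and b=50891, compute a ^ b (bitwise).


61789 ^ 50891 = 14230

14230


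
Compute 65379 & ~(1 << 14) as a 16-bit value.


65379 & ~(1 << 14) = 48995

48995


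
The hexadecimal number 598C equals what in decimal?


598C hex = 22924 decimal

22924


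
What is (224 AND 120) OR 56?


Step 1: 224 & 120 = 96
Step 2: 96 | 56 = 120

120


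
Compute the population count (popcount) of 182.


0b10110110 has 5 set bits

5


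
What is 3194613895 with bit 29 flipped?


3194613895 ^ (1 << 29) = 3194613895 ^ 536870912 = 2657742983

2657742983


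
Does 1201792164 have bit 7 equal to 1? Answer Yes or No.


0b1000111101000011110010010100100, bit 7 = 1. Yes

Yes
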